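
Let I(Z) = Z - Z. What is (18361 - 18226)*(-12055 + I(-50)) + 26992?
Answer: -1600433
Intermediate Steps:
I(Z) = 0
(18361 - 18226)*(-12055 + I(-50)) + 26992 = (18361 - 18226)*(-12055 + 0) + 26992 = 135*(-12055) + 26992 = -1627425 + 26992 = -1600433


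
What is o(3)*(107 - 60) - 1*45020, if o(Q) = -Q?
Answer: -45161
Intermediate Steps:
o(3)*(107 - 60) - 1*45020 = (-1*3)*(107 - 60) - 1*45020 = -3*47 - 45020 = -141 - 45020 = -45161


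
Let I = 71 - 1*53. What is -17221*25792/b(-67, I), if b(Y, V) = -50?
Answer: 222082016/25 ≈ 8.8833e+6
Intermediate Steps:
I = 18 (I = 71 - 53 = 18)
-17221*25792/b(-67, I) = -17221/((-50/25792)) = -17221/((-50*1/25792)) = -17221/(-25/12896) = -17221*(-12896/25) = 222082016/25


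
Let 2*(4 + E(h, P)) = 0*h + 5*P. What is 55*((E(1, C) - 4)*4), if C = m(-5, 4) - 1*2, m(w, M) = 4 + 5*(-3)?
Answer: -8910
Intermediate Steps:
m(w, M) = -11 (m(w, M) = 4 - 15 = -11)
C = -13 (C = -11 - 1*2 = -11 - 2 = -13)
E(h, P) = -4 + 5*P/2 (E(h, P) = -4 + (0*h + 5*P)/2 = -4 + (0 + 5*P)/2 = -4 + (5*P)/2 = -4 + 5*P/2)
55*((E(1, C) - 4)*4) = 55*(((-4 + (5/2)*(-13)) - 4)*4) = 55*(((-4 - 65/2) - 4)*4) = 55*((-73/2 - 4)*4) = 55*(-81/2*4) = 55*(-162) = -8910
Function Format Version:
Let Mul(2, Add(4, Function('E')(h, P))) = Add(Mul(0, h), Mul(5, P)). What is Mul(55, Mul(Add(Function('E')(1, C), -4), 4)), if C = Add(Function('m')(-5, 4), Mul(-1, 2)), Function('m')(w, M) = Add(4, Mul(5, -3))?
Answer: -8910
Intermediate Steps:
Function('m')(w, M) = -11 (Function('m')(w, M) = Add(4, -15) = -11)
C = -13 (C = Add(-11, Mul(-1, 2)) = Add(-11, -2) = -13)
Function('E')(h, P) = Add(-4, Mul(Rational(5, 2), P)) (Function('E')(h, P) = Add(-4, Mul(Rational(1, 2), Add(Mul(0, h), Mul(5, P)))) = Add(-4, Mul(Rational(1, 2), Add(0, Mul(5, P)))) = Add(-4, Mul(Rational(1, 2), Mul(5, P))) = Add(-4, Mul(Rational(5, 2), P)))
Mul(55, Mul(Add(Function('E')(1, C), -4), 4)) = Mul(55, Mul(Add(Add(-4, Mul(Rational(5, 2), -13)), -4), 4)) = Mul(55, Mul(Add(Add(-4, Rational(-65, 2)), -4), 4)) = Mul(55, Mul(Add(Rational(-73, 2), -4), 4)) = Mul(55, Mul(Rational(-81, 2), 4)) = Mul(55, -162) = -8910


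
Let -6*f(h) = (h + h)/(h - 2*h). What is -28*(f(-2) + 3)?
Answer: -280/3 ≈ -93.333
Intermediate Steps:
f(h) = ⅓ (f(h) = -(h + h)/(6*(h - 2*h)) = -2*h/(6*((-h))) = -2*h*(-1/h)/6 = -⅙*(-2) = ⅓)
-28*(f(-2) + 3) = -28*(⅓ + 3) = -28*10/3 = -280/3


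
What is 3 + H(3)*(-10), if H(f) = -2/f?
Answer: 29/3 ≈ 9.6667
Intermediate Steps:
3 + H(3)*(-10) = 3 - 2/3*(-10) = 3 + 20/3 = 29/3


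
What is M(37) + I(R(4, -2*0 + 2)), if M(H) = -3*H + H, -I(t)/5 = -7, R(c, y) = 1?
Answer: -39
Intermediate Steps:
I(t) = 35 (I(t) = -5*(-7) = 35)
M(H) = -2*H
M(37) + I(R(4, -2*0 + 2)) = -2*37 + 35 = -74 + 35 = -39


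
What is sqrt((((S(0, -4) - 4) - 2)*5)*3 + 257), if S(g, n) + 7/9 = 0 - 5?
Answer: sqrt(723)/3 ≈ 8.9629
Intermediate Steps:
S(g, n) = -52/9 (S(g, n) = -7/9 + (0 - 5) = -7/9 - 5 = -52/9)
sqrt((((S(0, -4) - 4) - 2)*5)*3 + 257) = sqrt((((-52/9 - 4) - 2)*5)*3 + 257) = sqrt(((-88/9 - 2)*5)*3 + 257) = sqrt(-106/9*5*3 + 257) = sqrt(-530/9*3 + 257) = sqrt(-530/3 + 257) = sqrt(241/3) = sqrt(723)/3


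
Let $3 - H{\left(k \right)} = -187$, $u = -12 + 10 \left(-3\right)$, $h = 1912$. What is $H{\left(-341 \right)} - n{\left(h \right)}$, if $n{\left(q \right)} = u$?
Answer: $232$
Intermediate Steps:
$u = -42$ ($u = -12 - 30 = -42$)
$H{\left(k \right)} = 190$ ($H{\left(k \right)} = 3 - -187 = 3 + 187 = 190$)
$n{\left(q \right)} = -42$
$H{\left(-341 \right)} - n{\left(h \right)} = 190 - -42 = 190 + 42 = 232$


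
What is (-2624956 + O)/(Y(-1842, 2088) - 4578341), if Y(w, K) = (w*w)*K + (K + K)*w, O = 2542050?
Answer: -82906/7072238299 ≈ -1.1723e-5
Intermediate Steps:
Y(w, K) = K*w**2 + 2*K*w (Y(w, K) = w**2*K + (2*K)*w = K*w**2 + 2*K*w)
(-2624956 + O)/(Y(-1842, 2088) - 4578341) = (-2624956 + 2542050)/(2088*(-1842)*(2 - 1842) - 4578341) = -82906/(2088*(-1842)*(-1840) - 4578341) = -82906/(7076816640 - 4578341) = -82906/7072238299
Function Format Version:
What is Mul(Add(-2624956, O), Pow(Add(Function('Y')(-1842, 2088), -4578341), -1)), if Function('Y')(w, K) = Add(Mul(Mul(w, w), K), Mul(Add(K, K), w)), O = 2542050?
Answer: Rational(-82906, 7072238299) ≈ -1.1723e-5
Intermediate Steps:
Function('Y')(w, K) = Add(Mul(K, Pow(w, 2)), Mul(2, K, w)) (Function('Y')(w, K) = Add(Mul(Pow(w, 2), K), Mul(Mul(2, K), w)) = Add(Mul(K, Pow(w, 2)), Mul(2, K, w)))
Mul(Add(-2624956, O), Pow(Add(Function('Y')(-1842, 2088), -4578341), -1)) = Mul(Add(-2624956, 2542050), Pow(Add(Mul(2088, -1842, Add(2, -1842)), -4578341), -1)) = Mul(-82906, Pow(Add(Mul(2088, -1842, -1840), -4578341), -1)) = Mul(-82906, Pow(Add(7076816640, -4578341), -1)) = Mul(-82906, Pow(7072238299, -1)) = Mul(-82906, Rational(1, 7072238299)) = Rational(-82906, 7072238299)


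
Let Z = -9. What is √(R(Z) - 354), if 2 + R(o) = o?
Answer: I*√365 ≈ 19.105*I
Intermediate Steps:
R(o) = -2 + o
√(R(Z) - 354) = √((-2 - 9) - 354) = √(-11 - 354) = √(-365) = I*√365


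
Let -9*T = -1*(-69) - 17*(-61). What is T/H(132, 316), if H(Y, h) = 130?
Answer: -553/585 ≈ -0.94530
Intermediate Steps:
T = -1106/9 (T = -(-1*(-69) - 17*(-61))/9 = -(69 + 1037)/9 = -⅑*1106 = -1106/9 ≈ -122.89)
T/H(132, 316) = -1106/9/130 = -1106/9*1/130 = -553/585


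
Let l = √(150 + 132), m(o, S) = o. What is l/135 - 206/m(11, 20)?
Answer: -206/11 + √282/135 ≈ -18.603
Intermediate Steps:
l = √282 ≈ 16.793
l/135 - 206/m(11, 20) = √282/135 - 206/11 = -206/11 + √282/135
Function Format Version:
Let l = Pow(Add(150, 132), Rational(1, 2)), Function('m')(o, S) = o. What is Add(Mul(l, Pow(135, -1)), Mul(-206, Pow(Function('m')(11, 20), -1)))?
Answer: Add(Rational(-206, 11), Mul(Rational(1, 135), Pow(282, Rational(1, 2)))) ≈ -18.603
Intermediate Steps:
l = Pow(282, Rational(1, 2)) ≈ 16.793
Add(Mul(l, Pow(135, -1)), Mul(-206, Pow(Function('m')(11, 20), -1))) = Add(Mul(Pow(282, Rational(1, 2)), Pow(135, -1)), Mul(-206, Pow(11, -1))) = Add(Mul(Pow(282, Rational(1, 2)), Rational(1, 135)), Mul(-206, Rational(1, 11))) = Add(Mul(Rational(1, 135), Pow(282, Rational(1, 2))), Rational(-206, 11)) = Add(Rational(-206, 11), Mul(Rational(1, 135), Pow(282, Rational(1, 2))))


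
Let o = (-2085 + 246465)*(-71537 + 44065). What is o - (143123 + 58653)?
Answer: -6713809136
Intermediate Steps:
o = -6713607360 (o = 244380*(-27472) = -6713607360)
o - (143123 + 58653) = -6713607360 - (143123 + 58653) = -6713607360 - 1*201776 = -6713607360 - 201776 = -6713809136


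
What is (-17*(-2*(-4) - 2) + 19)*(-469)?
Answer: 38927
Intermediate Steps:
(-17*(-2*(-4) - 2) + 19)*(-469) = (-17*(8 - 2) + 19)*(-469) = (-17*6 + 19)*(-469) = (-102 + 19)*(-469) = -83*(-469) = 38927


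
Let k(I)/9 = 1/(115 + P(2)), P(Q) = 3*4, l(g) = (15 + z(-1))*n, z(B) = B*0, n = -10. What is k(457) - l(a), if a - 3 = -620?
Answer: 19059/127 ≈ 150.07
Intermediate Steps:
z(B) = 0
a = -617 (a = 3 - 620 = -617)
l(g) = -150 (l(g) = (15 + 0)*(-10) = 15*(-10) = -150)
P(Q) = 12
k(I) = 9/127 (k(I) = 9/(115 + 12) = 9/127)
k(457) - l(a) = 9/127 - 1*(-150) = 9/127 + 150 = 19059/127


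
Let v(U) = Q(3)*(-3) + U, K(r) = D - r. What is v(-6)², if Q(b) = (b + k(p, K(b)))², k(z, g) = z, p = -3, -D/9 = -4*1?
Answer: 36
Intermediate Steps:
D = 36 (D = -(-36) = -9*(-4) = 36)
K(r) = 36 - r
Q(b) = (-3 + b)² (Q(b) = (b - 3)² = (-3 + b)²)
v(U) = U (v(U) = (-3 + 3)²*(-3) + U = 0²*(-3) + U = 0*(-3) + U = 0 + U = U)
v(-6)² = (-6)² = 36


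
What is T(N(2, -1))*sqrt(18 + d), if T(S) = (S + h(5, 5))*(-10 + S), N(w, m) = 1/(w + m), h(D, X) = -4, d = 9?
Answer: 81*sqrt(3) ≈ 140.30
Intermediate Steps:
N(w, m) = 1/(m + w)
T(S) = (-10 + S)*(-4 + S) (T(S) = (S - 4)*(-10 + S) = (-4 + S)*(-10 + S) = (-10 + S)*(-4 + S))
T(N(2, -1))*sqrt(18 + d) = (40 + (1/(-1 + 2))**2 - 14/(-1 + 2))*sqrt(18 + 9) = (40 + (1/1)**2 - 14/1)*sqrt(27) = (40 + 1**2 - 14*1)*(3*sqrt(3)) = (40 + 1 - 14)*(3*sqrt(3)) = 27*(3*sqrt(3)) = 81*sqrt(3)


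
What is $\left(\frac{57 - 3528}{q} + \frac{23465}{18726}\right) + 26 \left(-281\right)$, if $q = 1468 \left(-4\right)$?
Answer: $- \frac{401579097803}{54979536} \approx -7304.2$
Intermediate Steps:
$q = -5872$
$\left(\frac{57 - 3528}{q} + \frac{23465}{18726}\right) + 26 \left(-281\right) = \left(\frac{57 - 3528}{-5872} + \frac{23465}{18726}\right) + 26 \left(-281\right) = \left(\left(57 - 3528\right) \left(- \frac{1}{5872}\right) + 23465 \cdot \frac{1}{18726}\right) - 7306 = \left(\left(-3471\right) \left(- \frac{1}{5872}\right) + \frac{23465}{18726}\right) - 7306 = \left(\frac{3471}{5872} + \frac{23465}{18726}\right) - 7306 = \frac{101392213}{54979536} - 7306 = - \frac{401579097803}{54979536}$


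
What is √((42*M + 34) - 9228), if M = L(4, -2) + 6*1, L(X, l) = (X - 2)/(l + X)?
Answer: 10*I*√89 ≈ 94.34*I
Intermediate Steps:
L(X, l) = (-2 + X)/(X + l)
M = 7 (M = (-2 + 4)/(4 - 2) + 6*1 = 2/2 + 6 = (½)*2 + 6 = 1 + 6 = 7)
√((42*M + 34) - 9228) = √((42*7 + 34) - 9228) = √((294 + 34) - 9228) = √(328 - 9228) = √(-8900) = 10*I*√89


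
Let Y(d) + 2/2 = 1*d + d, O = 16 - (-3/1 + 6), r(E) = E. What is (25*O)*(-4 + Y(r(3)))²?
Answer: 325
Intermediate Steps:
O = 13 (O = 16 - (-3*1 + 6) = 16 - (-3 + 6) = 16 - 3 = 13)
Y(d) = -1 + 2*d (Y(d) = -1 + (1*d + d) = -1 + (d + d) = -1 + 2*d)
(25*O)*(-4 + Y(r(3)))² = (25*13)*(-4 + (-1 + 2*3))² = 325*(-4 + (-1 + 6))² = 325*(-4 + 5)² = 325*1² = 325*1 = 325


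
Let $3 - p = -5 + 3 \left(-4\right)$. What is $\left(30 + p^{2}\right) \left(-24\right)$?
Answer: $-10320$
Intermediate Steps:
$p = 20$ ($p = 3 - \left(-5 + 3 \left(-4\right)\right) = 3 - \left(-5 - 12\right) = 3 - -17 = 3 + 17 = 20$)
$\left(30 + p^{2}\right) \left(-24\right) = \left(30 + 20^{2}\right) \left(-24\right) = \left(30 + 400\right) \left(-24\right) = 430 \left(-24\right) = -10320$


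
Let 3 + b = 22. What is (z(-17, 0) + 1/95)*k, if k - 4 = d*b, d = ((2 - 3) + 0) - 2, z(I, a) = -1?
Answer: 4982/95 ≈ 52.442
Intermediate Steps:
b = 19 (b = -3 + 22 = 19)
d = -3 (d = (-1 + 0) - 2 = -1 - 2 = -3)
k = -53 (k = 4 - 3*19 = 4 - 57 = -53)
(z(-17, 0) + 1/95)*k = (-1 + 1/95)*(-53) = -94/95*(-53) = 4982/95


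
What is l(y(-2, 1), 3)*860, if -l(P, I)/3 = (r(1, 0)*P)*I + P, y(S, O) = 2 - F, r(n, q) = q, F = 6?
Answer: 10320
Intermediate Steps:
y(S, O) = -4 (y(S, O) = 2 - 1*6 = 2 - 6 = -4)
l(P, I) = -3*P (l(P, I) = -3*((0*P)*I + P) = -3*(0*I + P) = -3*(0 + P) = -3*P)
l(y(-2, 1), 3)*860 = -3*(-4)*860 = 12*860 = 10320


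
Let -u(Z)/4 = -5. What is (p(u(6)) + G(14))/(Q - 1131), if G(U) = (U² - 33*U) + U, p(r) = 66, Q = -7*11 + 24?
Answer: 93/592 ≈ 0.15709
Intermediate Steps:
u(Z) = 20 (u(Z) = -4*(-5) = 20)
Q = -53 (Q = -77 + 24 = -53)
G(U) = U² - 32*U
(p(u(6)) + G(14))/(Q - 1131) = (66 + 14*(-32 + 14))/(-53 - 1131) = (66 + 14*(-18))/(-1184) = (66 - 252)*(-1/1184) = -186*(-1/1184) = 93/592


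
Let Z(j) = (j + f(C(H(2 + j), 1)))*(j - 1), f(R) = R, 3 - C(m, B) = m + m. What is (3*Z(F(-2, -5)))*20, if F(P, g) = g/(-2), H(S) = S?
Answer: -315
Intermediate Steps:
C(m, B) = 3 - 2*m (C(m, B) = 3 - (m + m) = 3 - 2*m)
F(P, g) = -g/2 (F(P, g) = g*(-1/2) = -g/2)
Z(j) = (-1 + j)*(-1 - j) (Z(j) = (j + (3 - 2*(2 + j)))*(j - 1) = (j + (3 + (-4 - 2*j)))*(-1 + j) = (j + (-1 - 2*j))*(-1 + j) = (-1 - j)*(-1 + j) = (-1 + j)*(-1 - j))
(3*Z(F(-2, -5)))*20 = (3*(1 - (-1/2*(-5))**2))*20 = (3*(1 - (5/2)**2))*20 = (3*(1 - 1*25/4))*20 = (3*(1 - 25/4))*20 = (3*(-21/4))*20 = -63/4*20 = -315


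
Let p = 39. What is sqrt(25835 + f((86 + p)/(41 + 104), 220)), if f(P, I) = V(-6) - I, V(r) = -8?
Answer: sqrt(25607) ≈ 160.02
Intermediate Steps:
f(P, I) = -8 - I
sqrt(25835 + f((86 + p)/(41 + 104), 220)) = sqrt(25835 + (-8 - 1*220)) = sqrt(25835 + (-8 - 220)) = sqrt(25835 - 228) = sqrt(25607)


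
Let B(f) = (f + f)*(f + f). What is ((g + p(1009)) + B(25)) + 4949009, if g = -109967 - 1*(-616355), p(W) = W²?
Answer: 6475978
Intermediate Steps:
B(f) = 4*f² (B(f) = (2*f)*(2*f) = 4*f²)
g = 506388 (g = -109967 + 616355 = 506388)
((g + p(1009)) + B(25)) + 4949009 = ((506388 + 1009²) + 4*25²) + 4949009 = ((506388 + 1018081) + 4*625) + 4949009 = (1524469 + 2500) + 4949009 = 1526969 + 4949009 = 6475978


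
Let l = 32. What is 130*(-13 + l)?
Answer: 2470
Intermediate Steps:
130*(-13 + l) = 130*(-13 + 32) = 130*19 = 2470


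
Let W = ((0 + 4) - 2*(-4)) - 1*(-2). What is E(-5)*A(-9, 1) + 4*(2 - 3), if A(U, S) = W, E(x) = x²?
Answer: 346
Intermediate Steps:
W = 14 (W = (4 + 8) + 2 = 12 + 2 = 14)
A(U, S) = 14
E(-5)*A(-9, 1) + 4*(2 - 3) = (-5)²*14 + 4*(2 - 3) = 25*14 + 4*(-1) = 350 - 4 = 346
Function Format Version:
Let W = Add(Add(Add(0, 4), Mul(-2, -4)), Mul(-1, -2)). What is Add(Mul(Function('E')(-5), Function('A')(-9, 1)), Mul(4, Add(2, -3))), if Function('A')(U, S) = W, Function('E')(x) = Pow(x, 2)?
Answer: 346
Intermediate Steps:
W = 14 (W = Add(Add(4, 8), 2) = Add(12, 2) = 14)
Function('A')(U, S) = 14
Add(Mul(Function('E')(-5), Function('A')(-9, 1)), Mul(4, Add(2, -3))) = Add(Mul(Pow(-5, 2), 14), Mul(4, Add(2, -3))) = Add(Mul(25, 14), Mul(4, -1)) = Add(350, -4) = 346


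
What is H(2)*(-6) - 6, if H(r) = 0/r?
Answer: -6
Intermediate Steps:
H(r) = 0
H(2)*(-6) - 6 = 0*(-6) - 6 = 0 - 6 = -6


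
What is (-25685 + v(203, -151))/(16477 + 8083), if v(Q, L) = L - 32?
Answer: -6467/6140 ≈ -1.0533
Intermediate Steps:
v(Q, L) = -32 + L
(-25685 + v(203, -151))/(16477 + 8083) = (-25685 + (-32 - 151))/(16477 + 8083) = (-25685 - 183)/24560 = -25868*1/24560 = -6467/6140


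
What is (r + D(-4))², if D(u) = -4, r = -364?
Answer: 135424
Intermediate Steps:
(r + D(-4))² = (-364 - 4)² = (-368)² = 135424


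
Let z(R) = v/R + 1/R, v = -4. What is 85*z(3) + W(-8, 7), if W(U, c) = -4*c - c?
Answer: -120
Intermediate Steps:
W(U, c) = -5*c
z(R) = -3/R (z(R) = -4/R + 1/R = -3/R)
85*z(3) + W(-8, 7) = 85*(-3/3) - 5*7 = 85*(-3*1/3) - 35 = 85*(-1) - 35 = -85 - 35 = -120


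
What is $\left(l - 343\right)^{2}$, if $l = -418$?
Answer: $579121$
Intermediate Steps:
$\left(l - 343\right)^{2} = \left(-418 - 343\right)^{2} = \left(-761\right)^{2} = 579121$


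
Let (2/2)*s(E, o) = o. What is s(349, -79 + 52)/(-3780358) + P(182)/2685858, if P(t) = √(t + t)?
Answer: 27/3780358 + √91/1342929 ≈ 1.4246e-5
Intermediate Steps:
P(t) = √2*√t (P(t) = √(2*t) = √2*√t)
s(E, o) = o
s(349, -79 + 52)/(-3780358) + P(182)/2685858 = (-79 + 52)/(-3780358) + (√2*√182)/2685858 = -27*(-1/3780358) + (2*√91)*(1/2685858) = 27/3780358 + √91/1342929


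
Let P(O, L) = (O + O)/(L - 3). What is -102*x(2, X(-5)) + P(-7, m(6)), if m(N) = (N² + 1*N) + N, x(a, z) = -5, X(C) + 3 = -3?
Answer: 22936/45 ≈ 509.69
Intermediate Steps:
X(C) = -6 (X(C) = -3 - 3 = -6)
m(N) = N² + 2*N (m(N) = (N² + N) + N = (N + N²) + N = N² + 2*N)
P(O, L) = 2*O/(-3 + L) (P(O, L) = (2*O)/(-3 + L) = 2*O/(-3 + L))
-102*x(2, X(-5)) + P(-7, m(6)) = -102*(-5) + 2*(-7)/(-3 + 6*(2 + 6)) = 510 + 2*(-7)/(-3 + 6*8) = 510 + 2*(-7)/(-3 + 48) = 510 + 2*(-7)/45 = 510 + 2*(-7)*(1/45) = 510 - 14/45 = 22936/45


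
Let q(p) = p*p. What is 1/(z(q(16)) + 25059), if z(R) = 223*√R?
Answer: 1/28627 ≈ 3.4932e-5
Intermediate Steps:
q(p) = p²
1/(z(q(16)) + 25059) = 1/(223*√(16²) + 25059) = 1/(223*√256 + 25059) = 1/(223*16 + 25059) = 1/(3568 + 25059) = 1/28627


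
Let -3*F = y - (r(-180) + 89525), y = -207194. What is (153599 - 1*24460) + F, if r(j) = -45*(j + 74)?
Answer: 688906/3 ≈ 2.2964e+5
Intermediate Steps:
r(j) = -3330 - 45*j (r(j) = -45*(74 + j) = -3330 - 45*j)
F = 301489/3 (F = -(-207194 - ((-3330 - 45*(-180)) + 89525))/3 = -(-207194 - ((-3330 + 8100) + 89525))/3 = -(-207194 - (4770 + 89525))/3 = -(-207194 - 1*94295)/3 = -(-207194 - 94295)/3 = -⅓*(-301489) = 301489/3 ≈ 1.0050e+5)
(153599 - 1*24460) + F = (153599 - 1*24460) + 301489/3 = (153599 - 24460) + 301489/3 = 129139 + 301489/3 = 688906/3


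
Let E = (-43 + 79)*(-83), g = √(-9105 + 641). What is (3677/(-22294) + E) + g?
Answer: -66618149/22294 + 92*I ≈ -2988.2 + 92.0*I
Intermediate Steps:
g = 92*I (g = √(-8464) = 92*I ≈ 92.0*I)
E = -2988 (E = 36*(-83) = -2988)
(3677/(-22294) + E) + g = (3677/(-22294) - 2988) + 92*I = (3677*(-1/22294) - 2988) + 92*I = (-3677/22294 - 2988) + 92*I = -66618149/22294 + 92*I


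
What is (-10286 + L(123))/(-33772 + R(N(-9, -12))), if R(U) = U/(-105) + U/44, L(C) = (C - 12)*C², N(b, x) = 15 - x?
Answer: -2570310820/52008331 ≈ -49.421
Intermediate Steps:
L(C) = C²*(-12 + C) (L(C) = (-12 + C)*C² = C²*(-12 + C))
R(U) = 61*U/4620 (R(U) = U*(-1/105) + U*(1/44) = -U/105 + U/44 = 61*U/4620)
(-10286 + L(123))/(-33772 + R(N(-9, -12))) = (-10286 + 123²*(-12 + 123))/(-33772 + 61*(15 - 1*(-12))/4620) = (-10286 + 15129*111)/(-33772 + 61*(15 + 12)/4620) = (-10286 + 1679319)/(-33772 + (61/4620)*27) = 1669033/(-33772 + 549/1540) = 1669033/(-52008331/1540) = 1669033*(-1540/52008331) = -2570310820/52008331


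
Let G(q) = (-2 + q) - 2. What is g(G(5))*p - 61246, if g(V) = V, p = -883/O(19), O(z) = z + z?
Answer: -2328231/38 ≈ -61269.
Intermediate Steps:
O(z) = 2*z
G(q) = -4 + q
p = -883/38 (p = -883/(2*19) = -883/38 ≈ -23.237)
g(G(5))*p - 61246 = (-4 + 5)*(-883/38) - 61246 = 1*(-883/38) - 61246 = -883/38 - 61246 = -2328231/38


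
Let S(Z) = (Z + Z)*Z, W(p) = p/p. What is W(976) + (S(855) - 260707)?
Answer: 1201344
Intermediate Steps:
W(p) = 1
S(Z) = 2*Z² (S(Z) = (2*Z)*Z = 2*Z²)
W(976) + (S(855) - 260707) = 1 + (2*855² - 260707) = 1 + (2*731025 - 260707) = 1 + (1462050 - 260707) = 1 + 1201343 = 1201344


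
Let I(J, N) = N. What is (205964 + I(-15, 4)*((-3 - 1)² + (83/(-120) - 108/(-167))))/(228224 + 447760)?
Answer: 1032199379/3386679840 ≈ 0.30478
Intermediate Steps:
(205964 + I(-15, 4)*((-3 - 1)² + (83/(-120) - 108/(-167))))/(228224 + 447760) = (205964 + 4*((-3 - 1)² + (83/(-120) - 108/(-167))))/(228224 + 447760) = (205964 + 4*((-4)² + (83*(-1/120) - 108*(-1/167))))/675984 = (205964 + 4*(16 + (-83/120 + 108/167)))*(1/675984) = (205964 + 4*(16 - 901/20040))*(1/675984) = (205964 + 4*(319739/20040))*(1/675984) = (205964 + 319739/5010)*(1/675984) = (1032199379/5010)*(1/675984) = 1032199379/3386679840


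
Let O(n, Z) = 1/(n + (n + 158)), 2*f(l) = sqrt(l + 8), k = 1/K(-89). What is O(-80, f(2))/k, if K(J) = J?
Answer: 89/2 ≈ 44.500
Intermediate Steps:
k = -1/89 (k = 1/(-89) = -1/89 ≈ -0.011236)
f(l) = sqrt(8 + l)/2 (f(l) = sqrt(l + 8)/2 = sqrt(8 + l)/2)
O(n, Z) = 1/(158 + 2*n) (O(n, Z) = 1/(n + (158 + n)) = 1/(158 + 2*n))
O(-80, f(2))/k = (1/(2*(79 - 80)))/(-1/89) = ((1/2)/(-1))*(-89) = ((1/2)*(-1))*(-89) = -1/2*(-89) = 89/2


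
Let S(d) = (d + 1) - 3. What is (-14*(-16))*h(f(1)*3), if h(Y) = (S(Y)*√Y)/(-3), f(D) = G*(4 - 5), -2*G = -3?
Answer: 728*I*√2 ≈ 1029.5*I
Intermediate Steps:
S(d) = -2 + d (S(d) = (1 + d) - 3 = -2 + d)
G = 3/2 (G = -½*(-3) = 3/2 ≈ 1.5000)
f(D) = -3/2 (f(D) = 3*(4 - 5)/2 = (3/2)*(-1) = -3/2)
h(Y) = -√Y*(-2 + Y)/3 (h(Y) = ((-2 + Y)*√Y)/(-3) = (√Y*(-2 + Y))*(-⅓) = -√Y*(-2 + Y)/3)
(-14*(-16))*h(f(1)*3) = (-14*(-16))*(√(-3/2*3)*(2 - (-3)*3/2)/3) = 224*(√(-9/2)*(2 - 1*(-9/2))/3) = 224*((3*I*√2/2)*(2 + 9/2)/3) = 224*((⅓)*(3*I*√2/2)*(13/2)) = 224*(13*I*√2/4) = 728*I*√2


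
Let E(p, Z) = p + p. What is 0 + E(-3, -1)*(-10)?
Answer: 60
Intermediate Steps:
E(p, Z) = 2*p
0 + E(-3, -1)*(-10) = 0 + (2*(-3))*(-10) = 0 - 6*(-10) = 0 + 60 = 60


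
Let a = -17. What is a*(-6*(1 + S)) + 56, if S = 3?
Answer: 464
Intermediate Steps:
a*(-6*(1 + S)) + 56 = -(-102)*(1 + 3) + 56 = -(-102)*4 + 56 = -17*(-24) + 56 = 408 + 56 = 464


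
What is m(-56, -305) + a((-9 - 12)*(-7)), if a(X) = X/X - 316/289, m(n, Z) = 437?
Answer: 126266/289 ≈ 436.91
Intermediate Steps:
a(X) = -27/289 (a(X) = 1 - 316*1/289 = 1 - 316/289 = -27/289)
m(-56, -305) + a((-9 - 12)*(-7)) = 437 - 27/289 = 126266/289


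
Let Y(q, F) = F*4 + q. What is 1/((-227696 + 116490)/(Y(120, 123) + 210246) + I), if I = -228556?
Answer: -105429/24096486127 ≈ -4.3753e-6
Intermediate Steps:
Y(q, F) = q + 4*F (Y(q, F) = 4*F + q = q + 4*F)
1/((-227696 + 116490)/(Y(120, 123) + 210246) + I) = 1/((-227696 + 116490)/((120 + 4*123) + 210246) - 228556) = 1/(-111206/((120 + 492) + 210246) - 228556) = 1/(-111206/(612 + 210246) - 228556) = 1/(-111206/210858 - 228556) = 1/(-111206*1/210858 - 228556) = 1/(-55603/105429 - 228556) = 1/(-24096486127/105429) = -105429/24096486127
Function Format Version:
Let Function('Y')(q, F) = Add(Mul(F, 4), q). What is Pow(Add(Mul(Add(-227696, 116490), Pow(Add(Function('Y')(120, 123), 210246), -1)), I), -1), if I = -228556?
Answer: Rational(-105429, 24096486127) ≈ -4.3753e-6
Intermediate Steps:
Function('Y')(q, F) = Add(q, Mul(4, F)) (Function('Y')(q, F) = Add(Mul(4, F), q) = Add(q, Mul(4, F)))
Pow(Add(Mul(Add(-227696, 116490), Pow(Add(Function('Y')(120, 123), 210246), -1)), I), -1) = Pow(Add(Mul(Add(-227696, 116490), Pow(Add(Add(120, Mul(4, 123)), 210246), -1)), -228556), -1) = Pow(Add(Mul(-111206, Pow(Add(Add(120, 492), 210246), -1)), -228556), -1) = Pow(Add(Mul(-111206, Pow(Add(612, 210246), -1)), -228556), -1) = Pow(Add(Mul(-111206, Pow(210858, -1)), -228556), -1) = Pow(Add(Mul(-111206, Rational(1, 210858)), -228556), -1) = Pow(Add(Rational(-55603, 105429), -228556), -1) = Pow(Rational(-24096486127, 105429), -1) = Rational(-105429, 24096486127)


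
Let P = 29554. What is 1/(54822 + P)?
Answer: 1/84376 ≈ 1.1852e-5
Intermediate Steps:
1/(54822 + P) = 1/(54822 + 29554) = 1/84376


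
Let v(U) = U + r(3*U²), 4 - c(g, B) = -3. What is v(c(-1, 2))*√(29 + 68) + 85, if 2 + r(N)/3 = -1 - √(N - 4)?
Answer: 85 - 3*√13871 - 2*√97 ≈ -288.02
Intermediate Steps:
c(g, B) = 7 (c(g, B) = 4 - 1*(-3) = 4 + 3 = 7)
r(N) = -9 - 3*√(-4 + N) (r(N) = -6 + 3*(-1 - √(N - 4)) = -6 + 3*(-1 - √(-4 + N)) = -6 + (-3 - 3*√(-4 + N)) = -9 - 3*√(-4 + N))
v(U) = -9 + U - 3*√(-4 + 3*U²) (v(U) = U + (-9 - 3*√(-4 + 3*U²)) = -9 + U - 3*√(-4 + 3*U²))
v(c(-1, 2))*√(29 + 68) + 85 = (-9 + 7 - 3*√(-4 + 3*7²))*√(29 + 68) + 85 = (-9 + 7 - 3*√(-4 + 3*49))*√97 + 85 = (-9 + 7 - 3*√(-4 + 147))*√97 + 85 = (-9 + 7 - 3*√143)*√97 + 85 = (-2 - 3*√143)*√97 + 85 = √97*(-2 - 3*√143) + 85 = 85 + √97*(-2 - 3*√143)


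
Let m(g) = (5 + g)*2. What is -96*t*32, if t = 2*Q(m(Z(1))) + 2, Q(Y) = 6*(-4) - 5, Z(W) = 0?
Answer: 172032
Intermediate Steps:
m(g) = 10 + 2*g
Q(Y) = -29 (Q(Y) = -24 - 5 = -29)
t = -56 (t = 2*(-29) + 2 = -58 + 2 = -56)
-96*t*32 = -96*(-56)*32 = 5376*32 = 172032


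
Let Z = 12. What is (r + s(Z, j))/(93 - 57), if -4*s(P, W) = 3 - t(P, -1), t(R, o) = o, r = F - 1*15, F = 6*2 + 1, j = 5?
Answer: -1/12 ≈ -0.083333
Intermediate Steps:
F = 13 (F = 12 + 1 = 13)
r = -2 (r = 13 - 1*15 = 13 - 15 = -2)
s(P, W) = -1 (s(P, W) = -(3 - 1*(-1))/4 = -(3 + 1)/4 = -¼*4 = -1)
(r + s(Z, j))/(93 - 57) = (-2 - 1)/(93 - 57) = -3/36 = -3*1/36 = -1/12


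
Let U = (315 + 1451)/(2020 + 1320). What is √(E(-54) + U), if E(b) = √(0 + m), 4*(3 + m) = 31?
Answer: √(1474610 + 1394450*√19)/1670 ≈ 1.6457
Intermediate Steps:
m = 19/4 (m = -3 + (¼)*31 = -3 + 31/4 = 19/4 ≈ 4.7500)
E(b) = √19/2 (E(b) = √(0 + 19/4) = √(19/4) = √19/2)
U = 883/1670 (U = 1766/3340 = 1766*(1/3340) = 883/1670 ≈ 0.52874)
√(E(-54) + U) = √(√19/2 + 883/1670) = √(883/1670 + √19/2)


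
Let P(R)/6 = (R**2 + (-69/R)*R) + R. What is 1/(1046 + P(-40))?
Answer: 1/9992 ≈ 0.00010008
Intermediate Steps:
P(R) = -414 + 6*R + 6*R**2 (P(R) = 6*((R**2 + (-69/R)*R) + R) = 6*((R**2 - 69) + R) = 6*((-69 + R**2) + R) = 6*(-69 + R + R**2) = -414 + 6*R + 6*R**2)
1/(1046 + P(-40)) = 1/(1046 + (-414 + 6*(-40) + 6*(-40)**2)) = 1/(1046 + (-414 - 240 + 6*1600)) = 1/(1046 + (-414 - 240 + 9600)) = 1/(1046 + 8946) = 1/9992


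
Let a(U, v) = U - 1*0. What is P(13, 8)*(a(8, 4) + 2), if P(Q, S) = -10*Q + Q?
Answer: -1170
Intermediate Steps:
P(Q, S) = -9*Q
a(U, v) = U (a(U, v) = U + 0 = U)
P(13, 8)*(a(8, 4) + 2) = (-9*13)*(8 + 2) = -117*10 = -1170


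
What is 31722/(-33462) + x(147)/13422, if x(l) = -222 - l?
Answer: -24340009/24951498 ≈ -0.97549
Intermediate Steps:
31722/(-33462) + x(147)/13422 = 31722/(-33462) + (-222 - 1*147)/13422 = 31722*(-1/33462) + (-222 - 147)*(1/13422) = -5287/5577 - 369*1/13422 = -5287/5577 - 123/4474 = -24340009/24951498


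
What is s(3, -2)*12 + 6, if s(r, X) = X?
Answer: -18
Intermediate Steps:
s(3, -2)*12 + 6 = -2*12 + 6 = -24 + 6 = -18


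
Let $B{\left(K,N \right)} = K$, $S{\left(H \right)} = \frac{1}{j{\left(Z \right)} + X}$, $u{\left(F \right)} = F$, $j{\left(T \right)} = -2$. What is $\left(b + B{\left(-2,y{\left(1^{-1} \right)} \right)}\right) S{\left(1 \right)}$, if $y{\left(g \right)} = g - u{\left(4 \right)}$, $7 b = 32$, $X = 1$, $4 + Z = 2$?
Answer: $- \frac{18}{7} \approx -2.5714$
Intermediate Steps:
$Z = -2$ ($Z = -4 + 2 = -2$)
$b = \frac{32}{7}$ ($b = \frac{1}{7} \cdot 32 = \frac{32}{7} \approx 4.5714$)
$S{\left(H \right)} = -1$ ($S{\left(H \right)} = \frac{1}{-2 + 1} = \frac{1}{-1} = -1$)
$y{\left(g \right)} = -4 + g$ ($y{\left(g \right)} = g - 4 = -4 + g$)
$\left(b + B{\left(-2,y{\left(1^{-1} \right)} \right)}\right) S{\left(1 \right)} = \left(\frac{32}{7} - 2\right) \left(-1\right) = \frac{18}{7} \left(-1\right) = - \frac{18}{7}$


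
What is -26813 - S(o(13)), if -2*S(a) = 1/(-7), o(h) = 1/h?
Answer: -375383/14 ≈ -26813.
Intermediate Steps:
S(a) = 1/14 (S(a) = -½/(-7) = -½*(-⅐) = 1/14)
-26813 - S(o(13)) = -26813 - 1*1/14 = -26813 - 1/14 = -375383/14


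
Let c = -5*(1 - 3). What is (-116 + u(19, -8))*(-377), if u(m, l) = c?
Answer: 39962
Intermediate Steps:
c = 10 (c = -5*(-2) = 10)
u(m, l) = 10
(-116 + u(19, -8))*(-377) = (-116 + 10)*(-377) = -106*(-377) = 39962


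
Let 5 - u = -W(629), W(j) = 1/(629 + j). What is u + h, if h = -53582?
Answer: -67399865/1258 ≈ -53577.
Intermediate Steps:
u = 6291/1258 (u = 5 - (-1)/(629 + 629) = 5 - (-1)/1258 = 5 - 1*(-1/1258) = 5 + 1/1258 = 6291/1258 ≈ 5.0008)
u + h = 6291/1258 - 53582 = -67399865/1258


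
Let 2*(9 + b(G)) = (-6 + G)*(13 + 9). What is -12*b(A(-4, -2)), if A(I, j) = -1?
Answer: 1032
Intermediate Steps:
b(G) = -75 + 11*G (b(G) = -9 + ((-6 + G)*(13 + 9))/2 = -9 + ((-6 + G)*22)/2 = -9 + (-132 + 22*G)/2 = -9 + (-66 + 11*G) = -75 + 11*G)
-12*b(A(-4, -2)) = -12*(-75 + 11*(-1)) = -12*(-75 - 11) = -12*(-86) = 1032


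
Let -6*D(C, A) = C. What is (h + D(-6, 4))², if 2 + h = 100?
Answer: 9801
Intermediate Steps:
h = 98 (h = -2 + 100 = 98)
D(C, A) = -C/6
(h + D(-6, 4))² = (98 - ⅙*(-6))² = (98 + 1)² = 99² = 9801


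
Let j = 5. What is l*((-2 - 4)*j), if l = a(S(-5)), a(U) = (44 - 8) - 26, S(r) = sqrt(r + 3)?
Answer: -300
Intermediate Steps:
S(r) = sqrt(3 + r)
a(U) = 10 (a(U) = 36 - 26 = 10)
l = 10
l*((-2 - 4)*j) = 10*((-2 - 4)*5) = 10*(-6*5) = 10*(-30) = -300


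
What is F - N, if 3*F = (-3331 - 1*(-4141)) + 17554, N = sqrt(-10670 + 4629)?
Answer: 18364/3 - I*sqrt(6041) ≈ 6121.3 - 77.724*I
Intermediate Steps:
N = I*sqrt(6041) (N = sqrt(-6041) = I*sqrt(6041) ≈ 77.724*I)
F = 18364/3 (F = ((-3331 - 1*(-4141)) + 17554)/3 = ((-3331 + 4141) + 17554)/3 = (810 + 17554)/3 = (1/3)*18364 = 18364/3 ≈ 6121.3)
F - N = 18364/3 - I*sqrt(6041)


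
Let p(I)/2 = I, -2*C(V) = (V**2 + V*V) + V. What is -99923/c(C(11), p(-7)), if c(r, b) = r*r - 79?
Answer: -399692/63693 ≈ -6.2753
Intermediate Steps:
C(V) = -V**2 - V/2 (C(V) = -((V**2 + V*V) + V)/2 = -((V**2 + V**2) + V)/2 = -(2*V**2 + V)/2 = -(V + 2*V**2)/2 = -V**2 - V/2)
p(I) = 2*I
c(r, b) = -79 + r**2 (c(r, b) = r**2 - 79 = -79 + r**2)
-99923/c(C(11), p(-7)) = -99923/(-79 + (-1*11*(1/2 + 11))**2) = -99923/(-79 + (-1*11*23/2)**2) = -99923/(-79 + (-253/2)**2) = -99923/(-79 + 64009/4) = -99923/63693/4 = -99923*4/63693 = -399692/63693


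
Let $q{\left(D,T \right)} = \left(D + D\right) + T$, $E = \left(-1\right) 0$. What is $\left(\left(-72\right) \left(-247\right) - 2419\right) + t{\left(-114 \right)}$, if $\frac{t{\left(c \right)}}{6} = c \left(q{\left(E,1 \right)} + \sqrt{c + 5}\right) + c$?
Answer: $13997 - 684 i \sqrt{109} \approx 13997.0 - 7141.2 i$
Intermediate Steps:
$E = 0$
$q{\left(D,T \right)} = T + 2 D$ ($q{\left(D,T \right)} = 2 D + T = T + 2 D$)
$t{\left(c \right)} = 6 c + 6 c \left(1 + \sqrt{5 + c}\right)$ ($t{\left(c \right)} = 6 \left(c \left(\left(1 + 2 \cdot 0\right) + \sqrt{c + 5}\right) + c\right) = 6 \left(c \left(\left(1 + 0\right) + \sqrt{5 + c}\right) + c\right) = 6 \left(c \left(1 + \sqrt{5 + c}\right) + c\right) = 6 \left(c + c \left(1 + \sqrt{5 + c}\right)\right) = 6 c + 6 c \left(1 + \sqrt{5 + c}\right)$)
$\left(\left(-72\right) \left(-247\right) - 2419\right) + t{\left(-114 \right)} = \left(\left(-72\right) \left(-247\right) - 2419\right) + 6 \left(-114\right) \left(2 + \sqrt{5 - 114}\right) = \left(17784 - 2419\right) + 6 \left(-114\right) \left(2 + \sqrt{-109}\right) = 15365 + 6 \left(-114\right) \left(2 + i \sqrt{109}\right) = 15365 - \left(1368 + 684 i \sqrt{109}\right) = 13997 - 684 i \sqrt{109}$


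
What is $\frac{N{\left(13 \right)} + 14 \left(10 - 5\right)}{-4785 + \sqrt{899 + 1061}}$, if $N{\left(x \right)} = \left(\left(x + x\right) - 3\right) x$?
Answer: $- \frac{353133}{4578853} - \frac{5166 \sqrt{10}}{22894265} \approx -0.077836$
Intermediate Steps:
$N{\left(x \right)} = x \left(-3 + 2 x\right)$ ($N{\left(x \right)} = \left(2 x - 3\right) x = \left(-3 + 2 x\right) x = x \left(-3 + 2 x\right)$)
$\frac{N{\left(13 \right)} + 14 \left(10 - 5\right)}{-4785 + \sqrt{899 + 1061}} = \frac{13 \left(-3 + 2 \cdot 13\right) + 14 \left(10 - 5\right)}{-4785 + \sqrt{899 + 1061}} = \frac{13 \left(-3 + 26\right) + 14 \cdot 5}{-4785 + \sqrt{1960}} = \frac{13 \cdot 23 + 70}{-4785 + 14 \sqrt{10}} = \frac{299 + 70}{-4785 + 14 \sqrt{10}} = \frac{369}{-4785 + 14 \sqrt{10}}$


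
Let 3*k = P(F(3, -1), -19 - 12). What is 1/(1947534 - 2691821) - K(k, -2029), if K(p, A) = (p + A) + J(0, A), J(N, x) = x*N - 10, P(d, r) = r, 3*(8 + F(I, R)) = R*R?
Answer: 4575876473/2232861 ≈ 2049.3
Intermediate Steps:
F(I, R) = -8 + R²/3 (F(I, R) = -8 + (R*R)/3 = -8 + R²/3)
J(N, x) = -10 + N*x (J(N, x) = N*x - 10 = -10 + N*x)
k = -31/3 (k = (-19 - 12)/3 = (⅓)*(-31) = -31/3 ≈ -10.333)
K(p, A) = -10 + A + p (K(p, A) = (p + A) + (-10 + 0*A) = (A + p) + (-10 + 0) = (A + p) - 10 = -10 + A + p)
1/(1947534 - 2691821) - K(k, -2029) = 1/(1947534 - 2691821) - (-10 - 2029 - 31/3) = 1/(-744287) - 1*(-6148/3) = -1/744287 + 6148/3 = 4575876473/2232861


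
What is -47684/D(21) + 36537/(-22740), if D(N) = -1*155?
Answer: 14382279/46996 ≈ 306.03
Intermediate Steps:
D(N) = -155
-47684/D(21) + 36537/(-22740) = -47684/(-155) + 36537/(-22740) = -47684*(-1/155) + 36537*(-1/22740) = 47684/155 - 12179/7580 = 14382279/46996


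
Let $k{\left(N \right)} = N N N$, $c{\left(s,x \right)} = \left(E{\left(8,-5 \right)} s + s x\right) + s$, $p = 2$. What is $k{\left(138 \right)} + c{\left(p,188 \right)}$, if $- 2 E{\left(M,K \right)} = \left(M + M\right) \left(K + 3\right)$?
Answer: $2628482$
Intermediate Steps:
$E{\left(M,K \right)} = - M \left(3 + K\right)$ ($E{\left(M,K \right)} = - \frac{\left(M + M\right) \left(K + 3\right)}{2} = - \frac{2 M \left(3 + K\right)}{2} = - M \left(3 + K\right)$)
$c{\left(s,x \right)} = 17 s + s x$ ($c{\left(s,x \right)} = \left(\left(-1\right) 8 \left(3 - 5\right) s + s x\right) + s = \left(\left(-1\right) 8 \left(-2\right) s + s x\right) + s = \left(16 s + s x\right) + s = 17 s + s x$)
$k{\left(N \right)} = N^{3}$ ($k{\left(N \right)} = N^{2} N = N^{3}$)
$k{\left(138 \right)} + c{\left(p,188 \right)} = 138^{3} + 2 \left(17 + 188\right) = 2628072 + 2 \cdot 205 = 2628072 + 410 = 2628482$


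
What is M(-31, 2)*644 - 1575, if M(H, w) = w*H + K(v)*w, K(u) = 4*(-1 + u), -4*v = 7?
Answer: -55671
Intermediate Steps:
v = -7/4 (v = -¼*7 = -7/4 ≈ -1.7500)
K(u) = -4 + 4*u
M(H, w) = -11*w + H*w (M(H, w) = w*H + (-4 + 4*(-7/4))*w = H*w + (-4 - 7)*w = H*w - 11*w = -11*w + H*w)
M(-31, 2)*644 - 1575 = (2*(-11 - 31))*644 - 1575 = (2*(-42))*644 - 1575 = -84*644 - 1575 = -54096 - 1575 = -55671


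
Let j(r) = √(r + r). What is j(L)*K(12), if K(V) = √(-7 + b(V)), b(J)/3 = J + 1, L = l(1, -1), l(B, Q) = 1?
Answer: 8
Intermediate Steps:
L = 1
b(J) = 3 + 3*J (b(J) = 3*(J + 1) = 3*(1 + J) = 3 + 3*J)
K(V) = √(-4 + 3*V) (K(V) = √(-7 + (3 + 3*V)) = √(-4 + 3*V))
j(r) = √2*√r (j(r) = √(2*r) = √2*√r)
j(L)*K(12) = (√2*√1)*√(-4 + 3*12) = (√2*1)*√(-4 + 36) = √2*√32 = √2*(4*√2) = 8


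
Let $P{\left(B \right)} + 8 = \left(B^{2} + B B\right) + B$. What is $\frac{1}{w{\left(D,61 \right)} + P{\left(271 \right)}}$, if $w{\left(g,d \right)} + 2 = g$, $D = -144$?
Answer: $\frac{1}{146999} \approx 6.8028 \cdot 10^{-6}$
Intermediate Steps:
$P{\left(B \right)} = -8 + B + 2 B^{2}$ ($P{\left(B \right)} = -8 + \left(\left(B^{2} + B B\right) + B\right) = -8 + \left(\left(B^{2} + B^{2}\right) + B\right) = -8 + \left(2 B^{2} + B\right) = -8 + \left(B + 2 B^{2}\right) = -8 + B + 2 B^{2}$)
$w{\left(g,d \right)} = -2 + g$
$\frac{1}{w{\left(D,61 \right)} + P{\left(271 \right)}} = \frac{1}{\left(-2 - 144\right) + \left(-8 + 271 + 2 \cdot 271^{2}\right)} = \frac{1}{-146 + \left(-8 + 271 + 2 \cdot 73441\right)} = \frac{1}{-146 + \left(-8 + 271 + 146882\right)} = \frac{1}{-146 + 147145} = \frac{1}{146999}$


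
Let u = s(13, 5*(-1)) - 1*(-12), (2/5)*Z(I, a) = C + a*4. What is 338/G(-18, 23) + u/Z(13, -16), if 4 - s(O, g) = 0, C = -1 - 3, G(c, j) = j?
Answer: 28546/1955 ≈ 14.602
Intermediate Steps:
C = -4
Z(I, a) = -10 + 10*a (Z(I, a) = 5*(-4 + a*4)/2 = 5*(-4 + 4*a)/2 = -10 + 10*a)
s(O, g) = 4 (s(O, g) = 4 - 1*0 = 4 + 0 = 4)
u = 16 (u = 4 - 1*(-12) = 4 + 12 = 16)
338/G(-18, 23) + u/Z(13, -16) = 338/23 + 16/(-10 + 10*(-16)) = 338*(1/23) + 16/(-10 - 160) = 338/23 + 16/(-170) = 338/23 + 16*(-1/170) = 338/23 - 8/85 = 28546/1955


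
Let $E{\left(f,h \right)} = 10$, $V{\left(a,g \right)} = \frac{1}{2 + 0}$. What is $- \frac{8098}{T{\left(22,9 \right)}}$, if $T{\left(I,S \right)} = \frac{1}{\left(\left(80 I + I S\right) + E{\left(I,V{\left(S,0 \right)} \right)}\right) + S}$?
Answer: $-16009746$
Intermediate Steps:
$V{\left(a,g \right)} = \frac{1}{2}$
$T{\left(I,S \right)} = \frac{1}{10 + S + 80 I + I S}$ ($T{\left(I,S \right)} = \frac{1}{\left(\left(80 I + I S\right) + 10\right) + S} = \frac{1}{\left(10 + 80 I + I S\right) + S} = \frac{1}{10 + S + 80 I + I S}$)
$- \frac{8098}{T{\left(22,9 \right)}} = - \frac{8098}{\frac{1}{10 + 9 + 80 \cdot 22 + 22 \cdot 9}} = - \frac{8098}{\frac{1}{10 + 9 + 1760 + 198}} = - \frac{8098}{\frac{1}{1977}} = - 8098 \frac{1}{\frac{1}{1977}} = \left(-8098\right) 1977 = -16009746$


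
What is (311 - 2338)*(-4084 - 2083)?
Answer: 12500509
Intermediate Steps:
(311 - 2338)*(-4084 - 2083) = -2027*(-6167) = 12500509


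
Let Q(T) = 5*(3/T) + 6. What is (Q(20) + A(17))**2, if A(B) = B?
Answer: 9025/16 ≈ 564.06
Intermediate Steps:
Q(T) = 6 + 15/T (Q(T) = 15/T + 6 = 6 + 15/T)
(Q(20) + A(17))**2 = ((6 + 15/20) + 17)**2 = ((6 + 15*(1/20)) + 17)**2 = ((6 + 3/4) + 17)**2 = (27/4 + 17)**2 = (95/4)**2 = 9025/16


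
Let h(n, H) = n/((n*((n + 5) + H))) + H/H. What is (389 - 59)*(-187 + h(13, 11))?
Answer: -1779690/29 ≈ -61369.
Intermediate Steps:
h(n, H) = 1 + 1/(5 + H + n) (h(n, H) = n/((n*((5 + n) + H))) + 1 = n/((n*(5 + H + n))) + 1 = n*(1/(n*(5 + H + n))) + 1 = 1/(5 + H + n) + 1 = 1 + 1/(5 + H + n))
(389 - 59)*(-187 + h(13, 11)) = (389 - 59)*(-187 + (6 + 11 + 13)/(5 + 11 + 13)) = 330*(-187 + 30/29) = 330*(-5393/29) = -1779690/29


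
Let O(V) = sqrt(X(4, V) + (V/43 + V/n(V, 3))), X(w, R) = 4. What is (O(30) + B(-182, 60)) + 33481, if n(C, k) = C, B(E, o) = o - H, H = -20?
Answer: 33561 + 7*sqrt(215)/43 ≈ 33563.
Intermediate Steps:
B(E, o) = 20 + o (B(E, o) = o - 1*(-20) = o + 20 = 20 + o)
O(V) = sqrt(5 + V/43) (O(V) = sqrt(4 + (V/43 + V/V)) = sqrt(4 + (V*(1/43) + 1)) = sqrt(4 + (V/43 + 1)) = sqrt(4 + (1 + V/43)) = sqrt(5 + V/43))
(O(30) + B(-182, 60)) + 33481 = (sqrt(9245 + 43*30)/43 + (20 + 60)) + 33481 = (sqrt(9245 + 1290)/43 + 80) + 33481 = (sqrt(10535)/43 + 80) + 33481 = ((7*sqrt(215))/43 + 80) + 33481 = (7*sqrt(215)/43 + 80) + 33481 = (80 + 7*sqrt(215)/43) + 33481 = 33561 + 7*sqrt(215)/43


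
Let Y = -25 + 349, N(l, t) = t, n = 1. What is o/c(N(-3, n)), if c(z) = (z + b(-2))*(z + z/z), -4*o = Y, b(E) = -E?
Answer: -27/2 ≈ -13.500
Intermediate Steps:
Y = 324
o = -81 (o = -¼*324 = -81)
c(z) = (1 + z)*(2 + z) (c(z) = (z - 1*(-2))*(z + z/z) = (z + 2)*(z + 1) = (2 + z)*(1 + z) = (1 + z)*(2 + z))
o/c(N(-3, n)) = -81/(2 + 1² + 3*1) = -81/(2 + 1 + 3) = -81/6 = -81*⅙ = -27/2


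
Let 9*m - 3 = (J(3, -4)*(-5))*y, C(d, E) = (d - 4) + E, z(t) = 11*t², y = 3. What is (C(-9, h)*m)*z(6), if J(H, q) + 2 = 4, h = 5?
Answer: 9504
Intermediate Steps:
C(d, E) = -4 + E + d (C(d, E) = (-4 + d) + E = -4 + E + d)
J(H, q) = 2 (J(H, q) = -2 + 4 = 2)
m = -3 (m = ⅓ + ((2*(-5))*3)/9 = ⅓ + (-10*3)/9 = ⅓ + (⅑)*(-30) = ⅓ - 10/3 = -3)
(C(-9, h)*m)*z(6) = ((-4 + 5 - 9)*(-3))*(11*6²) = (-8*(-3))*(11*36) = 24*396 = 9504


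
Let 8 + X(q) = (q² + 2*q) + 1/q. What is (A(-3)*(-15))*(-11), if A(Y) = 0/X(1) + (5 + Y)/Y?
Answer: -110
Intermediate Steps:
X(q) = -8 + 1/q + q² + 2*q (X(q) = -8 + ((q² + 2*q) + 1/q) = -8 + (1/q + q² + 2*q) = -8 + 1/q + q² + 2*q)
A(Y) = (5 + Y)/Y (A(Y) = 0/(-8 + 1/1 + 1² + 2*1) + (5 + Y)/Y = 0/(-8 + 1 + 1 + 2) + (5 + Y)/Y = 0/(-4) + (5 + Y)/Y = 0*(-¼) + (5 + Y)/Y = 0 + (5 + Y)/Y = (5 + Y)/Y)
(A(-3)*(-15))*(-11) = (((5 - 3)/(-3))*(-15))*(-11) = (-⅓*2*(-15))*(-11) = -⅔*(-15)*(-11) = 10*(-11) = -110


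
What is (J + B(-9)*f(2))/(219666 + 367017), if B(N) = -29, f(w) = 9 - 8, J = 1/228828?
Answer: -6636011/134249497524 ≈ -4.9430e-5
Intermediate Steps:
J = 1/228828 ≈ 4.3701e-6
f(w) = 1
(J + B(-9)*f(2))/(219666 + 367017) = (1/228828 - 29*1)/(219666 + 367017) = (1/228828 - 29)/586683 = -6636011/228828*1/586683 = -6636011/134249497524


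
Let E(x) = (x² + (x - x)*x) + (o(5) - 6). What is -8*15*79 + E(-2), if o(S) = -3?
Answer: -9485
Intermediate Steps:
E(x) = -9 + x² (E(x) = (x² + (x - x)*x) + (-3 - 6) = (x² + 0*x) - 9 = (x² + 0) - 9 = x² - 9 = -9 + x²)
-8*15*79 + E(-2) = -8*15*79 + (-9 + (-2)²) = -120*79 + (-9 + 4) = -9480 - 5 = -9485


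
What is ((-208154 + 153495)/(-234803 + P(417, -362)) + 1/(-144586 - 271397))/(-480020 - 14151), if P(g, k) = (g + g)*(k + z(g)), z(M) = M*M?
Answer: 22881701512/29701662266862789495 ≈ 7.7038e-10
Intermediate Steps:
z(M) = M**2
P(g, k) = 2*g*(k + g**2) (P(g, k) = (g + g)*(k + g**2) = (2*g)*(k + g**2) = 2*g*(k + g**2))
((-208154 + 153495)/(-234803 + P(417, -362)) + 1/(-144586 - 271397))/(-480020 - 14151) = ((-208154 + 153495)/(-234803 + 2*417*(-362 + 417**2)) + 1/(-144586 - 271397))/(-480020 - 14151) = (-54659/(-234803 + 2*417*(-362 + 173889)) + 1/(-415983))/(-494171) = (-54659/(-234803 + 2*417*173527) - 1/415983)*(-1/494171) = (-54659/(-234803 + 144721518) - 1/415983)*(-1/494171) = (-54659/144486715 - 1/415983)*(-1/494171) = -22881701512/60104017165845*(-1/494171) = 22881701512/29701662266862789495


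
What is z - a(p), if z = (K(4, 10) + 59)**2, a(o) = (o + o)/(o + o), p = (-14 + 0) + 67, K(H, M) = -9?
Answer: 2499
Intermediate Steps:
p = 53 (p = -14 + 67 = 53)
a(o) = 1 (a(o) = (2*o)/((2*o)) = (2*o)*(1/(2*o)) = 1)
z = 2500 (z = (-9 + 59)**2 = 50**2 = 2500)
z - a(p) = 2500 - 1*1 = 2500 - 1 = 2499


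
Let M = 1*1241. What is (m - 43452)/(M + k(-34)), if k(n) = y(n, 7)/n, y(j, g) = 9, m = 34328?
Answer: -310216/42185 ≈ -7.3537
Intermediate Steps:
M = 1241
k(n) = 9/n
(m - 43452)/(M + k(-34)) = (34328 - 43452)/(1241 + 9/(-34)) = -9124/(1241 + 9*(-1/34)) = -9124/(1241 - 9/34) = -9124/42185/34 = -9124*34/42185 = -310216/42185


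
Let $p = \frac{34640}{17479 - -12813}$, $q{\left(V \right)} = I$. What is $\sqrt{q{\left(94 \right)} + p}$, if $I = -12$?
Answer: $\frac{2 i \sqrt{155655442}}{7573} \approx 3.2949 i$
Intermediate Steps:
$q{\left(V \right)} = -12$
$p = \frac{8660}{7573}$ ($p = \frac{34640}{17479 + 12813} = \frac{34640}{30292} = 34640 \cdot \frac{1}{30292} = \frac{8660}{7573} \approx 1.1435$)
$\sqrt{q{\left(94 \right)} + p} = \sqrt{-12 + \frac{8660}{7573}} = \sqrt{- \frac{82216}{7573}} = \frac{2 i \sqrt{155655442}}{7573}$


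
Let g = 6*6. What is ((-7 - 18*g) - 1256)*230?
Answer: -439530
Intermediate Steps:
g = 36
((-7 - 18*g) - 1256)*230 = ((-7 - 18*36) - 1256)*230 = ((-7 - 648) - 1256)*230 = (-655 - 1256)*230 = -1911*230 = -439530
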